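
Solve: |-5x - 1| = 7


An absolute value equation |expr| = 7 gives two cases:
Case 1: -5x - 1 = 7
  -5x = 8, so x = -8/5
Case 2: -5x - 1 = -7
  -5x = -6, so x = 6/5

x = -8/5, x = 6/5


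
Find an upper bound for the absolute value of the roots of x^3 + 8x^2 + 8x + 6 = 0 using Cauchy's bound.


Cauchy's bound: all roots r satisfy |r| <= 1 + max(|a_i/a_n|) for i = 0,...,n-1
where a_n is the leading coefficient.

Coefficients: [1, 8, 8, 6]
Leading coefficient a_n = 1
Ratios |a_i/a_n|: 8, 8, 6
Maximum ratio: 8
Cauchy's bound: |r| <= 1 + 8 = 9

Upper bound = 9


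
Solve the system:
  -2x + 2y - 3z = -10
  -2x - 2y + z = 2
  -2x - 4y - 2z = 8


Using Cramer's rule. Expand each determinant along the first row.
D  = (-2)*[(-2)*(-2) - 1*(-4)] - 2*[(-2)*(-2) - 1*(-2)] + (-3)*[(-2)*(-4) - (-2)*(-2)]
  = (-2)*(8) - 2*(6) + (-3)*(4) = -40
Dx = (-10)*[(-2)*(-2) - 1*(-4)] - 2*[2*(-2) - 1*8] + (-3)*[2*(-4) - (-2)*8]
  = (-10)*(8) - 2*(-12) + (-3)*(8) = -80
Dy = (-2)*[2*(-2) - 1*8] - (-10)*[(-2)*(-2) - 1*(-2)] + (-3)*[(-2)*8 - 2*(-2)]
  = (-2)*(-12) - (-10)*(6) + (-3)*(-12) = 120
Dz = (-2)*[(-2)*8 - 2*(-4)] - 2*[(-2)*8 - 2*(-2)] + (-10)*[(-2)*(-4) - (-2)*(-2)]
  = (-2)*(-8) - 2*(-12) + (-10)*(4) = 0
x = Dx/D = -80/-40 = 2, y = Dy/D = 120/-40 = -3, z = Dz/D = 0/-40 = 0
Check eq1: (-2)(2) + (2)(-3) + (-3)(0) = -10 = -10 ✓
Check eq2: (-2)(2) + (-2)(-3) + (1)(0) = 2 = 2 ✓
Check eq3: (-2)(2) + (-4)(-3) + (-2)(0) = 8 = 8 ✓

x = 2, y = -3, z = 0


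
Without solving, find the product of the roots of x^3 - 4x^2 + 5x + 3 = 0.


By Vieta's formulas for x^3 + bx^2 + cx + d = 0:
  r1 + r2 + r3 = -b/a = 4
  r1*r2 + r1*r3 + r2*r3 = c/a = 5
  r1*r2*r3 = -d/a = -3


Product = -3


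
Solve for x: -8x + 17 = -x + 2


Starting with: -8x + 17 = -x + 2
Move all x terms to left: (-8 + 1)x = 2 - 17
Simplify: -7x = -15
Divide both sides by -7: x = 15/7

x = 15/7


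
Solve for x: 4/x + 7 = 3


Subtract 7 from both sides: 4/x = -4
Multiply both sides by x: 4 = -4 * x
Divide by -4: x = -1

x = -1


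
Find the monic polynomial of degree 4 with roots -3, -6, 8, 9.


A monic polynomial with roots -3, -6, 8, 9 is:
p(x) = (x + 3)(x + 6)(x - 8)(x - 9)
After multiplying by (x + 3): x + 3
After multiplying by (x + 6): x^2 + 9x + 18
After multiplying by (x - 8): x^3 + x^2 - 54x - 144
After multiplying by (x - 9): x^4 - 8x^3 - 63x^2 + 342x + 1296

x^4 - 8x^3 - 63x^2 + 342x + 1296


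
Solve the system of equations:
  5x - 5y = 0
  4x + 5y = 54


Using Cramer's rule:
Determinant D = (5)(5) - (4)(-5) = 25 + 20 = 45
Dx = (0)(5) - (54)(-5) = 0 + 270 = 270
Dy = (5)(54) - (4)(0) = 270 - 0 = 270
x = Dx/D = 270/45 = 6
y = Dy/D = 270/45 = 6

x = 6, y = 6


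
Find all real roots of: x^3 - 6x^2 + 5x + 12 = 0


Let p(x) = x^3 - 6x^2 + 5x + 12. By the rational root theorem (leading coefficient 1), any rational root is an integer divisor of 12: try ±1, ±2, ... in turn.
Test x = 1: value = 12 ≠ 0.
Test x = -1: value = 0 ✓, so (x + 1) is a factor.
Synthetic division by (x + 1): bring down 1; 1(-1) - 6 = -7; (-7)(-1) + 5 = 12; 12(-1) + 12 = 0 → quotient x^2 - 7x + 12, remainder 0.
Solve the quadratic x^2 - 7x + 12 = 0: discriminant = (-7)^2 - 4(1)(12) = 49 - 48 = 1.
sqrt(1) = 1, so x = (7 ± 1)/2: x = 4 or x = 3.

x = -1, x = 3, x = 4


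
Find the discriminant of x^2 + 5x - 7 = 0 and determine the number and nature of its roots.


For ax^2 + bx + c = 0, discriminant D = b^2 - 4ac
Here a = 1, b = 5, c = -7
D = (5)^2 - 4(1)(-7) = 25 + 28 = 53

D = 53 > 0 but not a perfect square
The equation has 2 distinct real irrational roots.

Discriminant = 53, 2 distinct real irrational roots


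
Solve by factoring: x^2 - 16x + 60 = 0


We need two numbers that multiply to 60 and add to -16.
Those numbers are -6 and -10 (since (-6) * (-10) = 60 and (-6) + (-10) = -16).
So x^2 - 16x + 60 = (x - 6)(x - 10) = 0
Setting each factor to zero: x = 6 or x = 10

x = 6, x = 10


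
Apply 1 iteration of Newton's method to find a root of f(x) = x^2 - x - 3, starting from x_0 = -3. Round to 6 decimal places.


Newton's method: x_(n+1) = x_n - f(x_n)/f'(x_n)
f(x) = x^2 - x - 3
f'(x) = 2x - 1

Iteration 1:
  f(-3.000000) = 9.000000
  f'(-3.000000) = -7.000000
  x_1 = -3.000000 - (9.000000)/(-7.000000) = -1.714286

x_1 = -1.714286


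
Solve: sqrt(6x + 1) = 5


Square both sides: 6x + 1 = 5^2 = 25
6x = 25 - 1 = 24
x = 4
Check: sqrt(6*4 + 1) = sqrt(25) = 5 ✓

x = 4


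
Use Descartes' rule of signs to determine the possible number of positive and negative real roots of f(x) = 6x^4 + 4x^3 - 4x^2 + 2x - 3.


Descartes' rule of signs:

For positive roots, count sign changes in f(x) = 6x^4 + 4x^3 - 4x^2 + 2x - 3:
Signs of coefficients: +, +, -, +, -
Number of sign changes: 3
Possible positive real roots: 3, 1

For negative roots, examine f(-x) = 6x^4 - 4x^3 - 4x^2 - 2x - 3:
Signs of coefficients: +, -, -, -, -
Number of sign changes: 1
Possible negative real roots: 1

Positive roots: 3 or 1; Negative roots: 1


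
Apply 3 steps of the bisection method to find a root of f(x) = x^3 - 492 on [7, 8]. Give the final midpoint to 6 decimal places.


f(x) = x^3 - 492
f(7) = -149 < 0
f(8) = 20 > 0

Step 1: midpoint = (7.000000 + 8.000000)/2 = 7.500000
  f(7.500000) = -70.125000
  f(mid) < 0, so root is in [7.500000, 8.000000]

Step 2: midpoint = (7.500000 + 8.000000)/2 = 7.750000
  f(7.750000) = -26.515625
  f(mid) < 0, so root is in [7.750000, 8.000000]

Step 3: midpoint = (7.750000 + 8.000000)/2 = 7.875000
  f(7.875000) = -3.626953
  f(mid) < 0, so root is in [7.875000, 8.000000]

midpoint = 7.875000


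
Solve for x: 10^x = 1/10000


Express both sides with the same base.
1/10000 = 10^(-4)
Since the bases match: x = -4

x = -4


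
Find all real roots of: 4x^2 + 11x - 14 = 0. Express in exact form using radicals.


Using the quadratic formula: x = (-b ± sqrt(b^2 - 4ac)) / (2a)
Here a = 4, b = 11, c = -14
Discriminant = b^2 - 4ac = 11^2 - 4(4)(-14) = 121 + 224 = 345
Since discriminant = 345 > 0, there are two real roots.
x = (-11 ± sqrt(345)) / 8
Numerically: x ≈ 0.9468 or x ≈ -3.6968

x = (-11 + sqrt(345)) / 8 or x = (-11 - sqrt(345)) / 8


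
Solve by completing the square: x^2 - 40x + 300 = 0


Start: x^2 - 40x + 300 = 0
Move constant: x^2 - 40x = -300
Half of -40 is -20, squared is 400
Add 400 to both sides: x^2 - 40x + 400 = 100
(x - 20)^2 = 100
x - 20 = ±10
x = 20 + 10 = 30 or x = 20 - 10 = 10

x = 10, x = 30


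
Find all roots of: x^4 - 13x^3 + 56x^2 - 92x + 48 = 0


Let p(x) = x^4 - 13x^3 + 56x^2 - 92x + 48. By the rational root theorem (leading coefficient 1), any rational root is an integer divisor of 48: try ±1, ±2, ... in turn.
Test x = 1: value = 0 ✓, so (x - 1) is a factor.
Synthetic division by (x - 1): bring down 1; 1(1) - 13 = -12; (-12)(1) + 56 = 44; 44(1) - 92 = -48; (-48)(1) + 48 = 0 → quotient x^3 - 12x^2 + 44x - 48, remainder 0.
Continue with the quotient x^3 - 12x^2 + 44x - 48 (candidates must divide 48; re-test x = 1 first in case it repeats).
Test x = 1: value = -15 ≠ 0.
Test x = -1: value = -105 ≠ 0.
Test x = 2: value = 0 ✓, so (x - 2) is a factor.
Synthetic division by (x - 2): bring down 1; 1(2) - 12 = -10; (-10)(2) + 44 = 24; 24(2) - 48 = 0 → quotient x^2 - 10x + 24, remainder 0.
Solve the quadratic x^2 - 10x + 24 = 0: discriminant = (-10)^2 - 4(1)(24) = 100 - 96 = 4.
sqrt(4) = 2, so x = (10 ± 2)/2: x = 6 or x = 4.
Collecting all roots found:

x = 1, x = 2, x = 4, x = 6


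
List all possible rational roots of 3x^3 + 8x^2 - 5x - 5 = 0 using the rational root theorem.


Rational root theorem: possible roots are ±p/q where:
  p divides the constant term (-5): p ∈ {1, 5}
  q divides the leading coefficient (3): q ∈ {1, 3}

All possible rational roots: -5, -5/3, -1, -1/3, 1/3, 1, 5/3, 5

-5, -5/3, -1, -1/3, 1/3, 1, 5/3, 5


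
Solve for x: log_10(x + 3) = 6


Convert to exponential form: x + 3 = 10^6 = 1000000
x = 1000000 - 3 = 999997
Check: log_10(999997 + 3) = log_10(1000000) = log_10(1000000) = 6 ✓

x = 999997


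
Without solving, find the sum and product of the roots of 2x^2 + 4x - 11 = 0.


By Vieta's formulas for ax^2 + bx + c = 0:
  Sum of roots = -b/a
  Product of roots = c/a

Here a = 2, b = 4, c = -11
Sum = -(4)/2 = -2
Product = -11/2 = -11/2

Sum = -2, Product = -11/2


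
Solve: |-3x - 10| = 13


An absolute value equation |expr| = 13 gives two cases:
Case 1: -3x - 10 = 13
  -3x = 23, so x = -23/3
Case 2: -3x - 10 = -13
  -3x = -3, so x = 1

x = -23/3, x = 1


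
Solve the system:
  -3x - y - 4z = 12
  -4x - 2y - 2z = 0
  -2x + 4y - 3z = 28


Using Cramer's rule. Expand each determinant along the first row.
D  = (-3)*[(-2)*(-3) - (-2)*4] - (-1)*[(-4)*(-3) - (-2)*(-2)] + (-4)*[(-4)*4 - (-2)*(-2)]
  = (-3)*(14) - (-1)*(8) + (-4)*(-20) = 46
Dx = 12*[(-2)*(-3) - (-2)*4] - (-1)*[0*(-3) - (-2)*28] + (-4)*[0*4 - (-2)*28]
  = 12*(14) - (-1)*(56) + (-4)*(56) = 0
Dy = (-3)*[0*(-3) - (-2)*28] - 12*[(-4)*(-3) - (-2)*(-2)] + (-4)*[(-4)*28 - 0*(-2)]
  = (-3)*(56) - 12*(8) + (-4)*(-112) = 184
Dz = (-3)*[(-2)*28 - 0*4] - (-1)*[(-4)*28 - 0*(-2)] + 12*[(-4)*4 - (-2)*(-2)]
  = (-3)*(-56) - (-1)*(-112) + 12*(-20) = -184
x = Dx/D = 0/46 = 0, y = Dy/D = 184/46 = 4, z = Dz/D = -184/46 = -4
Check eq1: (-3)(0) + (-1)(4) + (-4)(-4) = 12 = 12 ✓
Check eq2: (-4)(0) + (-2)(4) + (-2)(-4) = 0 = 0 ✓
Check eq3: (-2)(0) + (4)(4) + (-3)(-4) = 28 = 28 ✓

x = 0, y = 4, z = -4


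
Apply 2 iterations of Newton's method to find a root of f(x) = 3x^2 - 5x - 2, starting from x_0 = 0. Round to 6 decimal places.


Newton's method: x_(n+1) = x_n - f(x_n)/f'(x_n)
f(x) = 3x^2 - 5x - 2
f'(x) = 6x - 5

Iteration 1:
  f(0.000000) = -2.000000
  f'(0.000000) = -5.000000
  x_1 = 0.000000 - (-2.000000)/(-5.000000) = -0.400000

Iteration 2:
  f(-0.400000) = 0.480000
  f'(-0.400000) = -7.400000
  x_2 = -0.400000 - (0.480000)/(-7.400000) = -0.335135

x_2 = -0.335135


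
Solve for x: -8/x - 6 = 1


Subtract -6 from both sides: -8/x = 7
Multiply both sides by x: -8 = 7 * x
Divide by 7: x = -8/7

x = -8/7


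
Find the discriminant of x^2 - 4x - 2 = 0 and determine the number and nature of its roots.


For ax^2 + bx + c = 0, discriminant D = b^2 - 4ac
Here a = 1, b = -4, c = -2
D = (-4)^2 - 4(1)(-2) = 16 + 8 = 24

D = 24 > 0 but not a perfect square
The equation has 2 distinct real irrational roots.

Discriminant = 24, 2 distinct real irrational roots


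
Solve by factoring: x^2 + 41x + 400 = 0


We need two numbers that multiply to 400 and add to 41.
Those numbers are 25 and 16 (since 25 * 16 = 400 and 25 + 16 = 41).
So x^2 + 41x + 400 = (x + 25)(x + 16) = 0
Setting each factor to zero: x = -25 or x = -16

x = -25, x = -16


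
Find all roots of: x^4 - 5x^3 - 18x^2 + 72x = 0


The constant term is 0, so x = 0 is a root. Factor out x:
  x^3 - 5x^2 - 18x + 72 = 0
Let p(x) = x^3 - 5x^2 - 18x + 72. By the rational root theorem (leading coefficient 1), any rational root is an integer divisor of 72: try ±1, ±2, ... in turn.
Test x = 1: value = 50 ≠ 0.
Test x = -1: value = 84 ≠ 0.
Test x = 2: value = 24 ≠ 0.
Test x = -2: value = 80 ≠ 0.
Test x = 3: value = 0 ✓, so (x - 3) is a factor.
Synthetic division by (x - 3): bring down 1; 1(3) - 5 = -2; (-2)(3) - 18 = -24; (-24)(3) + 72 = 0 → quotient x^2 - 2x - 24, remainder 0.
Solve the quadratic x^2 - 2x - 24 = 0: discriminant = (-2)^2 - 4(1)(-24) = 4 + 96 = 100.
sqrt(100) = 10, so x = (2 ± 10)/2: x = 6 or x = -4.
Collecting all roots found:

x = -4, x = 0, x = 3, x = 6


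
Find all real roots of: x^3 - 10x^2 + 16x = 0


The constant term is 0, so x = 0 is a root. Factor out x:
  x(x^2 - 10x + 16) = 0
Solve the quadratic x^2 - 10x + 16 = 0: discriminant = (-10)^2 - 4(1)(16) = 100 - 64 = 36.
sqrt(36) = 6, so x = (10 ± 6)/2: x = 8 or x = 2.

x = 0, x = 2, x = 8


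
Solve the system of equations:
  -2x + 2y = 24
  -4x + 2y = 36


Using Cramer's rule:
Determinant D = (-2)(2) - (-4)(2) = -4 + 8 = 4
Dx = (24)(2) - (36)(2) = 48 - 72 = -24
Dy = (-2)(36) - (-4)(24) = -72 + 96 = 24
x = Dx/D = -24/4 = -6
y = Dy/D = 24/4 = 6

x = -6, y = 6


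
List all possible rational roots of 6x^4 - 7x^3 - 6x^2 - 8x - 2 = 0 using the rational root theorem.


Rational root theorem: possible roots are ±p/q where:
  p divides the constant term (-2): p ∈ {1, 2}
  q divides the leading coefficient (6): q ∈ {1, 2, 3, 6}

All possible rational roots: -2, -1, -2/3, -1/2, -1/3, -1/6, 1/6, 1/3, 1/2, 2/3, 1, 2

-2, -1, -2/3, -1/2, -1/3, -1/6, 1/6, 1/3, 1/2, 2/3, 1, 2


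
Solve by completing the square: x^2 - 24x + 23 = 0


Start: x^2 - 24x + 23 = 0
Move constant: x^2 - 24x = -23
Half of -24 is -12, squared is 144
Add 144 to both sides: x^2 - 24x + 144 = 121
(x - 12)^2 = 121
x - 12 = ±11
x = 12 + 11 = 23 or x = 12 - 11 = 1

x = 1, x = 23


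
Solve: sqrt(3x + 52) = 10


Square both sides: 3x + 52 = 10^2 = 100
3x = 100 - 52 = 48
x = 16
Check: sqrt(3*16 + 52) = sqrt(100) = 10 ✓

x = 16


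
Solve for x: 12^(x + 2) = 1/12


Express both sides with the same base.
1/12 = 12^(-1)
Since the bases match, equate exponents: x + 2 = -1
So x = -1 - (2) = -3

x = -3


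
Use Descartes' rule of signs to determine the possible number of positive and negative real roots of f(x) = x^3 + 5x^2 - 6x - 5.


Descartes' rule of signs:

For positive roots, count sign changes in f(x) = x^3 + 5x^2 - 6x - 5:
Signs of coefficients: +, +, -, -
Number of sign changes: 1
Possible positive real roots: 1

For negative roots, examine f(-x) = -x^3 + 5x^2 + 6x - 5:
Signs of coefficients: -, +, +, -
Number of sign changes: 2
Possible negative real roots: 2, 0

Positive roots: 1; Negative roots: 2 or 0


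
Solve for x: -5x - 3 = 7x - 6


Starting with: -5x - 3 = 7x - 6
Move all x terms to left: (-5 - 7)x = -6 + 3
Simplify: -12x = -3
Divide both sides by -12: x = 1/4

x = 1/4


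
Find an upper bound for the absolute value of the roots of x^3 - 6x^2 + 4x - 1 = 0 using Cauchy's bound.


Cauchy's bound: all roots r satisfy |r| <= 1 + max(|a_i/a_n|) for i = 0,...,n-1
where a_n is the leading coefficient.

Coefficients: [1, -6, 4, -1]
Leading coefficient a_n = 1
Ratios |a_i/a_n|: 6, 4, 1
Maximum ratio: 6
Cauchy's bound: |r| <= 1 + 6 = 7

Upper bound = 7


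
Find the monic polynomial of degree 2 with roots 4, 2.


A monic polynomial with roots 4, 2 is:
p(x) = (x - 4)(x - 2)
After multiplying by (x - 4): x - 4
After multiplying by (x - 2): x^2 - 6x + 8

x^2 - 6x + 8


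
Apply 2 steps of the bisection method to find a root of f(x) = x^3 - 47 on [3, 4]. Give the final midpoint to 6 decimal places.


f(x) = x^3 - 47
f(3) = -20 < 0
f(4) = 17 > 0

Step 1: midpoint = (3.000000 + 4.000000)/2 = 3.500000
  f(3.500000) = -4.125000
  f(mid) < 0, so root is in [3.500000, 4.000000]

Step 2: midpoint = (3.500000 + 4.000000)/2 = 3.750000
  f(3.750000) = 5.734375
  f(mid) > 0, so root is in [3.500000, 3.750000]

midpoint = 3.750000


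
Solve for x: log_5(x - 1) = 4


Convert to exponential form: x - 1 = 5^4 = 625
x = 625 + 1 = 626
Check: log_5(626 - 1) = log_5(625) = log_5(625) = 4 ✓

x = 626


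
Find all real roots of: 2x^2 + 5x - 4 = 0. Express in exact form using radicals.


Using the quadratic formula: x = (-b ± sqrt(b^2 - 4ac)) / (2a)
Here a = 2, b = 5, c = -4
Discriminant = b^2 - 4ac = 5^2 - 4(2)(-4) = 25 + 32 = 57
Since discriminant = 57 > 0, there are two real roots.
x = (-5 ± sqrt(57)) / 4
Numerically: x ≈ 0.6375 or x ≈ -3.1375

x = (-5 + sqrt(57)) / 4 or x = (-5 - sqrt(57)) / 4


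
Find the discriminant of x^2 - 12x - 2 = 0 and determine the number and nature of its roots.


For ax^2 + bx + c = 0, discriminant D = b^2 - 4ac
Here a = 1, b = -12, c = -2
D = (-12)^2 - 4(1)(-2) = 144 + 8 = 152

D = 152 > 0 but not a perfect square
The equation has 2 distinct real irrational roots.

Discriminant = 152, 2 distinct real irrational roots


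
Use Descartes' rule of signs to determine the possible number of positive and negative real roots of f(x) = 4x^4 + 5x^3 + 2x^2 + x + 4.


Descartes' rule of signs:

For positive roots, count sign changes in f(x) = 4x^4 + 5x^3 + 2x^2 + x + 4:
Signs of coefficients: +, +, +, +, +
Number of sign changes: 0
Possible positive real roots: 0

For negative roots, examine f(-x) = 4x^4 - 5x^3 + 2x^2 - x + 4:
Signs of coefficients: +, -, +, -, +
Number of sign changes: 4
Possible negative real roots: 4, 2, 0

Positive roots: 0; Negative roots: 4 or 2 or 0


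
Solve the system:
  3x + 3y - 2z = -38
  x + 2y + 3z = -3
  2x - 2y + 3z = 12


Using Cramer's rule. Expand each determinant along the first row.
D  = 3*[2*3 - 3*(-2)] - 3*[1*3 - 3*2] + (-2)*[1*(-2) - 2*2]
  = 3*(12) - 3*(-3) + (-2)*(-6) = 57
Dx = (-38)*[2*3 - 3*(-2)] - 3*[(-3)*3 - 3*12] + (-2)*[(-3)*(-2) - 2*12]
  = (-38)*(12) - 3*(-45) + (-2)*(-18) = -285
Dy = 3*[(-3)*3 - 3*12] - (-38)*[1*3 - 3*2] + (-2)*[1*12 - (-3)*2]
  = 3*(-45) - (-38)*(-3) + (-2)*(18) = -285
Dz = 3*[2*12 - (-3)*(-2)] - 3*[1*12 - (-3)*2] + (-38)*[1*(-2) - 2*2]
  = 3*(18) - 3*(18) + (-38)*(-6) = 228
x = Dx/D = -285/57 = -5, y = Dy/D = -285/57 = -5, z = Dz/D = 228/57 = 4
Check eq1: (3)(-5) + (3)(-5) + (-2)(4) = -38 = -38 ✓
Check eq2: (1)(-5) + (2)(-5) + (3)(4) = -3 = -3 ✓
Check eq3: (2)(-5) + (-2)(-5) + (3)(4) = 12 = 12 ✓

x = -5, y = -5, z = 4


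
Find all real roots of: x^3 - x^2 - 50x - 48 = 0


Let p(x) = x^3 - x^2 - 50x - 48. By the rational root theorem (leading coefficient 1), any rational root is an integer divisor of 48: try ±1, ±2, ... in turn.
Test x = 1: value = -98 ≠ 0.
Test x = -1: value = 0 ✓, so (x + 1) is a factor.
Synthetic division by (x + 1): bring down 1; 1(-1) - 1 = -2; (-2)(-1) - 50 = -48; (-48)(-1) - 48 = 0 → quotient x^2 - 2x - 48, remainder 0.
Solve the quadratic x^2 - 2x - 48 = 0: discriminant = (-2)^2 - 4(1)(-48) = 4 + 192 = 196.
sqrt(196) = 14, so x = (2 ± 14)/2: x = 8 or x = -6.

x = -6, x = -1, x = 8


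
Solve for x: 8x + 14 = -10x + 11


Starting with: 8x + 14 = -10x + 11
Move all x terms to left: (8 + 10)x = 11 - 14
Simplify: 18x = -3
Divide both sides by 18: x = -1/6

x = -1/6


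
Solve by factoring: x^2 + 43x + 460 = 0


We need two numbers that multiply to 460 and add to 43.
Those numbers are 23 and 20 (since 23 * 20 = 460 and 23 + 20 = 43).
So x^2 + 43x + 460 = (x + 23)(x + 20) = 0
Setting each factor to zero: x = -23 or x = -20

x = -23, x = -20


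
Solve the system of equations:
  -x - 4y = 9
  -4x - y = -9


Using Cramer's rule:
Determinant D = (-1)(-1) - (-4)(-4) = 1 - 16 = -15
Dx = (9)(-1) - (-9)(-4) = -9 - 36 = -45
Dy = (-1)(-9) - (-4)(9) = 9 + 36 = 45
x = Dx/D = -45/-15 = 3
y = Dy/D = 45/-15 = -3

x = 3, y = -3


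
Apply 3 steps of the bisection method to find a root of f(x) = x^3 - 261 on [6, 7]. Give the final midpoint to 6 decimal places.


f(x) = x^3 - 261
f(6) = -45 < 0
f(7) = 82 > 0

Step 1: midpoint = (6.000000 + 7.000000)/2 = 6.500000
  f(6.500000) = 13.625000
  f(mid) > 0, so root is in [6.000000, 6.500000]

Step 2: midpoint = (6.000000 + 6.500000)/2 = 6.250000
  f(6.250000) = -16.859375
  f(mid) < 0, so root is in [6.250000, 6.500000]

Step 3: midpoint = (6.250000 + 6.500000)/2 = 6.375000
  f(6.375000) = -1.916016
  f(mid) < 0, so root is in [6.375000, 6.500000]

midpoint = 6.375000


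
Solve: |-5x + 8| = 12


An absolute value equation |expr| = 12 gives two cases:
Case 1: -5x + 8 = 12
  -5x = 4, so x = -4/5
Case 2: -5x + 8 = -12
  -5x = -20, so x = 4

x = -4/5, x = 4


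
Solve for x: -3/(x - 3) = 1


Multiply both sides by (x - 3): -3 = 1(x - 3)
Distribute: -3 = x - 3
x = -3 + 3 = 0
x = 0

x = 0


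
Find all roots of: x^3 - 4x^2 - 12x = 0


The constant term is 0, so x = 0 is a root. Factor out x:
  x^2 - 4x - 12 = 0
Solve the quadratic x^2 - 4x - 12 = 0: discriminant = (-4)^2 - 4(1)(-12) = 16 + 48 = 64.
sqrt(64) = 8, so x = (4 ± 8)/2: x = 6 or x = -2.
Collecting all roots found:

x = -2, x = 0, x = 6


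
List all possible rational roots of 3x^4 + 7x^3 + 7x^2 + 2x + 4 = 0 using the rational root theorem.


Rational root theorem: possible roots are ±p/q where:
  p divides the constant term (4): p ∈ {1, 2, 4}
  q divides the leading coefficient (3): q ∈ {1, 3}

All possible rational roots: -4, -2, -4/3, -1, -2/3, -1/3, 1/3, 2/3, 1, 4/3, 2, 4

-4, -2, -4/3, -1, -2/3, -1/3, 1/3, 2/3, 1, 4/3, 2, 4


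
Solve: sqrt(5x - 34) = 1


Square both sides: 5x - 34 = 1^2 = 1
5x = 1 + 34 = 35
x = 7
Check: sqrt(5*7 - 34) = sqrt(1) = 1 ✓

x = 7


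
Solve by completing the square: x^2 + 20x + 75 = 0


Start: x^2 + 20x + 75 = 0
Move constant: x^2 + 20x = -75
Half of 20 is 10, squared is 100
Add 100 to both sides: x^2 + 20x + 100 = 25
(x + 10)^2 = 25
x + 10 = ±5
x = -10 + 5 = -5 or x = -10 - 5 = -15

x = -15, x = -5


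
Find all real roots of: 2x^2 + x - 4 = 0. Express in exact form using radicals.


Using the quadratic formula: x = (-b ± sqrt(b^2 - 4ac)) / (2a)
Here a = 2, b = 1, c = -4
Discriminant = b^2 - 4ac = 1^2 - 4(2)(-4) = 1 + 32 = 33
Since discriminant = 33 > 0, there are two real roots.
x = (-1 ± sqrt(33)) / 4
Numerically: x ≈ 1.1861 or x ≈ -1.6861

x = (-1 + sqrt(33)) / 4 or x = (-1 - sqrt(33)) / 4


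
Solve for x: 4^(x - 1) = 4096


Express both sides with the same base.
4096 = 4^6
Since the bases match, equate exponents: x - 1 = 6
So x = 6 - (-1) = 7

x = 7


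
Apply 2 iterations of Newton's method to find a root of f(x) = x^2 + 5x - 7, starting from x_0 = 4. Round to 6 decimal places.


Newton's method: x_(n+1) = x_n - f(x_n)/f'(x_n)
f(x) = x^2 + 5x - 7
f'(x) = 2x + 5

Iteration 1:
  f(4.000000) = 29.000000
  f'(4.000000) = 13.000000
  x_1 = 4.000000 - (29.000000)/(13.000000) = 1.769231

Iteration 2:
  f(1.769231) = 4.976331
  f'(1.769231) = 8.538462
  x_2 = 1.769231 - (4.976331)/(8.538462) = 1.186417

x_2 = 1.186417


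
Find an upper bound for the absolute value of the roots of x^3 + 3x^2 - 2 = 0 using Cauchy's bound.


Cauchy's bound: all roots r satisfy |r| <= 1 + max(|a_i/a_n|) for i = 0,...,n-1
where a_n is the leading coefficient.

Coefficients: [1, 3, 0, -2]
Leading coefficient a_n = 1
Ratios |a_i/a_n|: 3, 0, 2
Maximum ratio: 3
Cauchy's bound: |r| <= 1 + 3 = 4

Upper bound = 4


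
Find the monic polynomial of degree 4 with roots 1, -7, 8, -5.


A monic polynomial with roots 1, -7, 8, -5 is:
p(x) = (x - 1)(x + 7)(x - 8)(x + 5)
After multiplying by (x - 1): x - 1
After multiplying by (x + 7): x^2 + 6x - 7
After multiplying by (x - 8): x^3 - 2x^2 - 55x + 56
After multiplying by (x + 5): x^4 + 3x^3 - 65x^2 - 219x + 280

x^4 + 3x^3 - 65x^2 - 219x + 280


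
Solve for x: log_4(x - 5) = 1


Convert to exponential form: x - 5 = 4^1 = 4
x = 4 + 5 = 9
Check: log_4(9 - 5) = log_4(4) = log_4(4) = 1 ✓

x = 9


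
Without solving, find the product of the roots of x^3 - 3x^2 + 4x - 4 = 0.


By Vieta's formulas for x^3 + bx^2 + cx + d = 0:
  r1 + r2 + r3 = -b/a = 3
  r1*r2 + r1*r3 + r2*r3 = c/a = 4
  r1*r2*r3 = -d/a = 4


Product = 4


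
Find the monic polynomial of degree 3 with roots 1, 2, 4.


A monic polynomial with roots 1, 2, 4 is:
p(x) = (x - 1)(x - 2)(x - 4)
After multiplying by (x - 1): x - 1
After multiplying by (x - 2): x^2 - 3x + 2
After multiplying by (x - 4): x^3 - 7x^2 + 14x - 8

x^3 - 7x^2 + 14x - 8


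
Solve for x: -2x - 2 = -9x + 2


Starting with: -2x - 2 = -9x + 2
Move all x terms to left: (-2 + 9)x = 2 + 2
Simplify: 7x = 4
Divide both sides by 7: x = 4/7

x = 4/7


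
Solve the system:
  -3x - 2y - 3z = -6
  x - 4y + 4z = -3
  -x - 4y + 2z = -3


Using Cramer's rule. Expand each determinant along the first row.
D  = (-3)*[(-4)*2 - 4*(-4)] - (-2)*[1*2 - 4*(-1)] + (-3)*[1*(-4) - (-4)*(-1)]
  = (-3)*(8) - (-2)*(6) + (-3)*(-8) = 12
Dx = (-6)*[(-4)*2 - 4*(-4)] - (-2)*[(-3)*2 - 4*(-3)] + (-3)*[(-3)*(-4) - (-4)*(-3)]
  = (-6)*(8) - (-2)*(6) + (-3)*(0) = -36
Dy = (-3)*[(-3)*2 - 4*(-3)] - (-6)*[1*2 - 4*(-1)] + (-3)*[1*(-3) - (-3)*(-1)]
  = (-3)*(6) - (-6)*(6) + (-3)*(-6) = 36
Dz = (-3)*[(-4)*(-3) - (-3)*(-4)] - (-2)*[1*(-3) - (-3)*(-1)] + (-6)*[1*(-4) - (-4)*(-1)]
  = (-3)*(0) - (-2)*(-6) + (-6)*(-8) = 36
x = Dx/D = -36/12 = -3, y = Dy/D = 36/12 = 3, z = Dz/D = 36/12 = 3
Check eq1: (-3)(-3) + (-2)(3) + (-3)(3) = -6 = -6 ✓
Check eq2: (1)(-3) + (-4)(3) + (4)(3) = -3 = -3 ✓
Check eq3: (-1)(-3) + (-4)(3) + (2)(3) = -3 = -3 ✓

x = -3, y = 3, z = 3


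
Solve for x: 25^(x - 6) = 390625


Express both sides with the same base.
390625 = 25^4
Since the bases match, equate exponents: x - 6 = 4
So x = 4 - (-6) = 10

x = 10


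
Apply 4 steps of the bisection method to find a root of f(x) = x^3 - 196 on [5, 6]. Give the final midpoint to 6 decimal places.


f(x) = x^3 - 196
f(5) = -71 < 0
f(6) = 20 > 0

Step 1: midpoint = (5.000000 + 6.000000)/2 = 5.500000
  f(5.500000) = -29.625000
  f(mid) < 0, so root is in [5.500000, 6.000000]

Step 2: midpoint = (5.500000 + 6.000000)/2 = 5.750000
  f(5.750000) = -5.890625
  f(mid) < 0, so root is in [5.750000, 6.000000]

Step 3: midpoint = (5.750000 + 6.000000)/2 = 5.875000
  f(5.875000) = 6.779297
  f(mid) > 0, so root is in [5.750000, 5.875000]

Step 4: midpoint = (5.750000 + 5.875000)/2 = 5.812500
  f(5.812500) = 0.376221
  f(mid) > 0, so root is in [5.750000, 5.812500]

midpoint = 5.812500


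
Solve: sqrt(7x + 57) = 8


Square both sides: 7x + 57 = 8^2 = 64
7x = 64 - 57 = 7
x = 1
Check: sqrt(7*1 + 57) = sqrt(64) = 8 ✓

x = 1


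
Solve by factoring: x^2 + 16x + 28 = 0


We need two numbers that multiply to 28 and add to 16.
Those numbers are 14 and 2 (since 14 * 2 = 28 and 14 + 2 = 16).
So x^2 + 16x + 28 = (x + 14)(x + 2) = 0
Setting each factor to zero: x = -14 or x = -2

x = -14, x = -2


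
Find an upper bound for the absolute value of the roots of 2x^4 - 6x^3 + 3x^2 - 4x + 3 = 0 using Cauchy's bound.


Cauchy's bound: all roots r satisfy |r| <= 1 + max(|a_i/a_n|) for i = 0,...,n-1
where a_n is the leading coefficient.

Coefficients: [2, -6, 3, -4, 3]
Leading coefficient a_n = 2
Ratios |a_i/a_n|: 3, 3/2, 2, 3/2
Maximum ratio: 3
Cauchy's bound: |r| <= 1 + 3 = 4

Upper bound = 4


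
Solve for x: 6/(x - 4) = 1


Multiply both sides by (x - 4): 6 = 1(x - 4)
Distribute: 6 = x - 4
x = 6 + 4 = 10
x = 10

x = 10


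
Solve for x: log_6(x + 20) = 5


Convert to exponential form: x + 20 = 6^5 = 7776
x = 7776 - 20 = 7756
Check: log_6(7756 + 20) = log_6(7776) = log_6(7776) = 5 ✓

x = 7756


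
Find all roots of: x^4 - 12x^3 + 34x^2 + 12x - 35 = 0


Let p(x) = x^4 - 12x^3 + 34x^2 + 12x - 35. By the rational root theorem (leading coefficient 1), any rational root is an integer divisor of 35: try ±1, ±2, ... in turn.
Test x = 1: value = 0 ✓, so (x - 1) is a factor.
Synthetic division by (x - 1): bring down 1; 1(1) - 12 = -11; (-11)(1) + 34 = 23; 23(1) + 12 = 35; 35(1) - 35 = 0 → quotient x^3 - 11x^2 + 23x + 35, remainder 0.
Continue with the quotient x^3 - 11x^2 + 23x + 35 (candidates must divide 35; re-test x = 1 first in case it repeats).
Test x = 1: value = 48 ≠ 0.
Test x = -1: value = 0 ✓, so (x + 1) is a factor.
Synthetic division by (x + 1): bring down 1; 1(-1) - 11 = -12; (-12)(-1) + 23 = 35; 35(-1) + 35 = 0 → quotient x^2 - 12x + 35, remainder 0.
Solve the quadratic x^2 - 12x + 35 = 0: discriminant = (-12)^2 - 4(1)(35) = 144 - 140 = 4.
sqrt(4) = 2, so x = (12 ± 2)/2: x = 7 or x = 5.
Collecting all roots found:

x = -1, x = 1, x = 5, x = 7


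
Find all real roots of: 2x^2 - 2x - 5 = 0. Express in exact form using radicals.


Using the quadratic formula: x = (-b ± sqrt(b^2 - 4ac)) / (2a)
Here a = 2, b = -2, c = -5
Discriminant = b^2 - 4ac = (-2)^2 - 4(2)(-5) = 4 + 40 = 44
Since discriminant = 44 > 0, there are two real roots.
x = (2 ± 2*sqrt(11)) / 4
Simplifying: x = (1 ± sqrt(11)) / 2
Numerically: x ≈ 2.1583 or x ≈ -1.1583

x = (1 + sqrt(11)) / 2 or x = (1 - sqrt(11)) / 2


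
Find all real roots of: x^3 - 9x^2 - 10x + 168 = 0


Let p(x) = x^3 - 9x^2 - 10x + 168. By the rational root theorem (leading coefficient 1), any rational root is an integer divisor of 168: try ±1, ±2, ... in turn.
Test x = 1: value = 150 ≠ 0.
Test x = -1: value = 168 ≠ 0.
Test x = 2: value = 120 ≠ 0.
Test x = -2: value = 144 ≠ 0.
Test x = 3: value = 84 ≠ 0.
Test x = -3: value = 90 ≠ 0.
Test x = 4: value = 48 ≠ 0.
Test x = -4: value = 0 ✓, so (x + 4) is a factor.
Synthetic division by (x + 4): bring down 1; 1(-4) - 9 = -13; (-13)(-4) - 10 = 42; 42(-4) + 168 = 0 → quotient x^2 - 13x + 42, remainder 0.
Solve the quadratic x^2 - 13x + 42 = 0: discriminant = (-13)^2 - 4(1)(42) = 169 - 168 = 1.
sqrt(1) = 1, so x = (13 ± 1)/2: x = 7 or x = 6.

x = -4, x = 6, x = 7


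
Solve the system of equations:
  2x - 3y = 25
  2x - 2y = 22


Using Cramer's rule:
Determinant D = (2)(-2) - (2)(-3) = -4 + 6 = 2
Dx = (25)(-2) - (22)(-3) = -50 + 66 = 16
Dy = (2)(22) - (2)(25) = 44 - 50 = -6
x = Dx/D = 16/2 = 8
y = Dy/D = -6/2 = -3

x = 8, y = -3


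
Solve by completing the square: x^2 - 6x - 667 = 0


Start: x^2 - 6x - 667 = 0
Move constant: x^2 - 6x = 667
Half of -6 is -3, squared is 9
Add 9 to both sides: x^2 - 6x + 9 = 676
(x - 3)^2 = 676
x - 3 = ±26
x = 3 + 26 = 29 or x = 3 - 26 = -23

x = -23, x = 29


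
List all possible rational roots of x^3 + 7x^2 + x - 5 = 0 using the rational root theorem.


Rational root theorem: possible roots are ±p/q where:
  p divides the constant term (-5): p ∈ {1, 5}
  q divides the leading coefficient (1): q ∈ {1}

All possible rational roots: -5, -1, 1, 5

-5, -1, 1, 5


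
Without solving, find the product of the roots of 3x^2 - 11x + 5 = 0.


By Vieta's formulas for ax^2 + bx + c = 0:
  Sum of roots = -b/a
  Product of roots = c/a

Here a = 3, b = -11, c = 5
Sum = -(-11)/3 = 11/3
Product = 5/3 = 5/3

Product = 5/3


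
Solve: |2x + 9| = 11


An absolute value equation |expr| = 11 gives two cases:
Case 1: 2x + 9 = 11
  2x = 2, so x = 1
Case 2: 2x + 9 = -11
  2x = -20, so x = -10

x = -10, x = 1


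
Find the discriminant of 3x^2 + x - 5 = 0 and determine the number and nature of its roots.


For ax^2 + bx + c = 0, discriminant D = b^2 - 4ac
Here a = 3, b = 1, c = -5
D = (1)^2 - 4(3)(-5) = 1 + 60 = 61

D = 61 > 0 but not a perfect square
The equation has 2 distinct real irrational roots.

Discriminant = 61, 2 distinct real irrational roots


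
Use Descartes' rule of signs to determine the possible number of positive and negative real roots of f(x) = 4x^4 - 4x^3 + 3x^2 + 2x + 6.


Descartes' rule of signs:

For positive roots, count sign changes in f(x) = 4x^4 - 4x^3 + 3x^2 + 2x + 6:
Signs of coefficients: +, -, +, +, +
Number of sign changes: 2
Possible positive real roots: 2, 0

For negative roots, examine f(-x) = 4x^4 + 4x^3 + 3x^2 - 2x + 6:
Signs of coefficients: +, +, +, -, +
Number of sign changes: 2
Possible negative real roots: 2, 0

Positive roots: 2 or 0; Negative roots: 2 or 0


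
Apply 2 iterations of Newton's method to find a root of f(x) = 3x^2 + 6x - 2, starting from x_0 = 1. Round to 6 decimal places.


Newton's method: x_(n+1) = x_n - f(x_n)/f'(x_n)
f(x) = 3x^2 + 6x - 2
f'(x) = 6x + 6

Iteration 1:
  f(1.000000) = 7.000000
  f'(1.000000) = 12.000000
  x_1 = 1.000000 - (7.000000)/(12.000000) = 0.416667

Iteration 2:
  f(0.416667) = 1.020833
  f'(0.416667) = 8.500000
  x_2 = 0.416667 - (1.020833)/(8.500000) = 0.296569

x_2 = 0.296569


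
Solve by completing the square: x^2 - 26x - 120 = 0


Start: x^2 - 26x - 120 = 0
Move constant: x^2 - 26x = 120
Half of -26 is -13, squared is 169
Add 169 to both sides: x^2 - 26x + 169 = 289
(x - 13)^2 = 289
x - 13 = ±17
x = 13 + 17 = 30 or x = 13 - 17 = -4

x = -4, x = 30


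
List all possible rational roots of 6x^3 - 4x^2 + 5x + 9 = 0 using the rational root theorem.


Rational root theorem: possible roots are ±p/q where:
  p divides the constant term (9): p ∈ {1, 3, 9}
  q divides the leading coefficient (6): q ∈ {1, 2, 3, 6}

All possible rational roots: -9, -9/2, -3, -3/2, -1, -1/2, -1/3, -1/6, 1/6, 1/3, 1/2, 1, 3/2, 3, 9/2, 9

-9, -9/2, -3, -3/2, -1, -1/2, -1/3, -1/6, 1/6, 1/3, 1/2, 1, 3/2, 3, 9/2, 9


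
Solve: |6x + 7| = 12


An absolute value equation |expr| = 12 gives two cases:
Case 1: 6x + 7 = 12
  6x = 5, so x = 5/6
Case 2: 6x + 7 = -12
  6x = -19, so x = -19/6

x = -19/6, x = 5/6


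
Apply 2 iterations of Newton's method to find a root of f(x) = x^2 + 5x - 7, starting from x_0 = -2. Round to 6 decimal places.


Newton's method: x_(n+1) = x_n - f(x_n)/f'(x_n)
f(x) = x^2 + 5x - 7
f'(x) = 2x + 5

Iteration 1:
  f(-2.000000) = -13.000000
  f'(-2.000000) = 1.000000
  x_1 = -2.000000 - (-13.000000)/(1.000000) = 11.000000

Iteration 2:
  f(11.000000) = 169.000000
  f'(11.000000) = 27.000000
  x_2 = 11.000000 - (169.000000)/(27.000000) = 4.740741

x_2 = 4.740741


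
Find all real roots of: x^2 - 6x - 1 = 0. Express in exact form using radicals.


Using the quadratic formula: x = (-b ± sqrt(b^2 - 4ac)) / (2a)
Here a = 1, b = -6, c = -1
Discriminant = b^2 - 4ac = (-6)^2 - 4(1)(-1) = 36 + 4 = 40
Since discriminant = 40 > 0, there are two real roots.
x = (6 ± 2*sqrt(10)) / 2
Simplifying: x = 3 ± sqrt(10)
Numerically: x ≈ 6.1623 or x ≈ -0.1623

x = 3 + sqrt(10) or x = 3 - sqrt(10)


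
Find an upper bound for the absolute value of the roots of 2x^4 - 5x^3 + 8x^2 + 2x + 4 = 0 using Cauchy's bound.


Cauchy's bound: all roots r satisfy |r| <= 1 + max(|a_i/a_n|) for i = 0,...,n-1
where a_n is the leading coefficient.

Coefficients: [2, -5, 8, 2, 4]
Leading coefficient a_n = 2
Ratios |a_i/a_n|: 5/2, 4, 1, 2
Maximum ratio: 4
Cauchy's bound: |r| <= 1 + 4 = 5

Upper bound = 5


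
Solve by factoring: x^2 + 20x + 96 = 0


We need two numbers that multiply to 96 and add to 20.
Those numbers are 12 and 8 (since 12 * 8 = 96 and 12 + 8 = 20).
So x^2 + 20x + 96 = (x + 12)(x + 8) = 0
Setting each factor to zero: x = -12 or x = -8

x = -12, x = -8


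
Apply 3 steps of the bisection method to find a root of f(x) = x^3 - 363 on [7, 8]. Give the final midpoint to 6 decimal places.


f(x) = x^3 - 363
f(7) = -20 < 0
f(8) = 149 > 0

Step 1: midpoint = (7.000000 + 8.000000)/2 = 7.500000
  f(7.500000) = 58.875000
  f(mid) > 0, so root is in [7.000000, 7.500000]

Step 2: midpoint = (7.000000 + 7.500000)/2 = 7.250000
  f(7.250000) = 18.078125
  f(mid) > 0, so root is in [7.000000, 7.250000]

Step 3: midpoint = (7.000000 + 7.250000)/2 = 7.125000
  f(7.125000) = -1.294922
  f(mid) < 0, so root is in [7.125000, 7.250000]

midpoint = 7.125000


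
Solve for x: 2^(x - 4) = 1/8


Express both sides with the same base.
1/8 = 2^(-3)
Since the bases match, equate exponents: x - 4 = -3
So x = -3 - (-4) = 1

x = 1


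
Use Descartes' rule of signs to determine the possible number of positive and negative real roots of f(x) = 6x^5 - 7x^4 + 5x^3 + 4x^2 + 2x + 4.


Descartes' rule of signs:

For positive roots, count sign changes in f(x) = 6x^5 - 7x^4 + 5x^3 + 4x^2 + 2x + 4:
Signs of coefficients: +, -, +, +, +, +
Number of sign changes: 2
Possible positive real roots: 2, 0

For negative roots, examine f(-x) = -6x^5 - 7x^4 - 5x^3 + 4x^2 - 2x + 4:
Signs of coefficients: -, -, -, +, -, +
Number of sign changes: 3
Possible negative real roots: 3, 1

Positive roots: 2 or 0; Negative roots: 3 or 1


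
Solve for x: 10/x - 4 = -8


Subtract -4 from both sides: 10/x = -4
Multiply both sides by x: 10 = -4 * x
Divide by -4: x = -5/2

x = -5/2


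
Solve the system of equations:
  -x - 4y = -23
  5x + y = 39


Using Cramer's rule:
Determinant D = (-1)(1) - (5)(-4) = -1 + 20 = 19
Dx = (-23)(1) - (39)(-4) = -23 + 156 = 133
Dy = (-1)(39) - (5)(-23) = -39 + 115 = 76
x = Dx/D = 133/19 = 7
y = Dy/D = 76/19 = 4

x = 7, y = 4


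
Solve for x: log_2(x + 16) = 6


Convert to exponential form: x + 16 = 2^6 = 64
x = 64 - 16 = 48
Check: log_2(48 + 16) = log_2(64) = log_2(64) = 6 ✓

x = 48


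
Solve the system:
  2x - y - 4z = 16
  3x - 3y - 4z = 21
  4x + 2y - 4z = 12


Using Cramer's rule. Expand each determinant along the first row.
D  = 2*[(-3)*(-4) - (-4)*2] - (-1)*[3*(-4) - (-4)*4] + (-4)*[3*2 - (-3)*4]
  = 2*(20) - (-1)*(4) + (-4)*(18) = -28
Dx = 16*[(-3)*(-4) - (-4)*2] - (-1)*[21*(-4) - (-4)*12] + (-4)*[21*2 - (-3)*12]
  = 16*(20) - (-1)*(-36) + (-4)*(78) = -28
Dy = 2*[21*(-4) - (-4)*12] - 16*[3*(-4) - (-4)*4] + (-4)*[3*12 - 21*4]
  = 2*(-36) - 16*(4) + (-4)*(-48) = 56
Dz = 2*[(-3)*12 - 21*2] - (-1)*[3*12 - 21*4] + 16*[3*2 - (-3)*4]
  = 2*(-78) - (-1)*(-48) + 16*(18) = 84
x = Dx/D = -28/-28 = 1, y = Dy/D = 56/-28 = -2, z = Dz/D = 84/-28 = -3
Check eq1: (2)(1) + (-1)(-2) + (-4)(-3) = 16 = 16 ✓
Check eq2: (3)(1) + (-3)(-2) + (-4)(-3) = 21 = 21 ✓
Check eq3: (4)(1) + (2)(-2) + (-4)(-3) = 12 = 12 ✓

x = 1, y = -2, z = -3


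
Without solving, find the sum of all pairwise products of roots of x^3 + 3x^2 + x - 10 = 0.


By Vieta's formulas for x^3 + bx^2 + cx + d = 0:
  r1 + r2 + r3 = -b/a = -3
  r1*r2 + r1*r3 + r2*r3 = c/a = 1
  r1*r2*r3 = -d/a = 10


Sum of pairwise products = 1


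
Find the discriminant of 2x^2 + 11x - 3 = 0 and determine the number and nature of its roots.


For ax^2 + bx + c = 0, discriminant D = b^2 - 4ac
Here a = 2, b = 11, c = -3
D = (11)^2 - 4(2)(-3) = 121 + 24 = 145

D = 145 > 0 but not a perfect square
The equation has 2 distinct real irrational roots.

Discriminant = 145, 2 distinct real irrational roots


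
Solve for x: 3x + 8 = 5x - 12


Starting with: 3x + 8 = 5x - 12
Move all x terms to left: (3 - 5)x = -12 - 8
Simplify: -2x = -20
Divide both sides by -2: x = 10

x = 10


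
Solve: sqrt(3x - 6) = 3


Square both sides: 3x - 6 = 3^2 = 9
3x = 9 + 6 = 15
x = 5
Check: sqrt(3*5 - 6) = sqrt(9) = 3 ✓

x = 5


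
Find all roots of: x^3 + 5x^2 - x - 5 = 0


Let p(x) = x^3 + 5x^2 - x - 5. By the rational root theorem (leading coefficient 1), any rational root is an integer divisor of 5: try ±1, ±2, ... in turn.
Test x = 1: value = 0 ✓, so (x - 1) is a factor.
Synthetic division by (x - 1): bring down 1; 1(1) + 5 = 6; 6(1) - 1 = 5; 5(1) - 5 = 0 → quotient x^2 + 6x + 5, remainder 0.
Solve the quadratic x^2 + 6x + 5 = 0: discriminant = 6^2 - 4(1)(5) = 36 - 20 = 16.
sqrt(16) = 4, so x = (-6 ± 4)/2: x = -1 or x = -5.
Collecting all roots found:

x = -5, x = -1, x = 1


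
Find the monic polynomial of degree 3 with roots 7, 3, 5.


A monic polynomial with roots 7, 3, 5 is:
p(x) = (x - 7)(x - 3)(x - 5)
After multiplying by (x - 7): x - 7
After multiplying by (x - 3): x^2 - 10x + 21
After multiplying by (x - 5): x^3 - 15x^2 + 71x - 105

x^3 - 15x^2 + 71x - 105


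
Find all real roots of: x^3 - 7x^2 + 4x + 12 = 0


Let p(x) = x^3 - 7x^2 + 4x + 12. By the rational root theorem (leading coefficient 1), any rational root is an integer divisor of 12: try ±1, ±2, ... in turn.
Test x = 1: value = 10 ≠ 0.
Test x = -1: value = 0 ✓, so (x + 1) is a factor.
Synthetic division by (x + 1): bring down 1; 1(-1) - 7 = -8; (-8)(-1) + 4 = 12; 12(-1) + 12 = 0 → quotient x^2 - 8x + 12, remainder 0.
Solve the quadratic x^2 - 8x + 12 = 0: discriminant = (-8)^2 - 4(1)(12) = 64 - 48 = 16.
sqrt(16) = 4, so x = (8 ± 4)/2: x = 6 or x = 2.

x = -1, x = 2, x = 6


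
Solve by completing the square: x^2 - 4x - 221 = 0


Start: x^2 - 4x - 221 = 0
Move constant: x^2 - 4x = 221
Half of -4 is -2, squared is 4
Add 4 to both sides: x^2 - 4x + 4 = 225
(x - 2)^2 = 225
x - 2 = ±15
x = 2 + 15 = 17 or x = 2 - 15 = -13

x = -13, x = 17


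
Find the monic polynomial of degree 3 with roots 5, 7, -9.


A monic polynomial with roots 5, 7, -9 is:
p(x) = (x - 5)(x - 7)(x + 9)
After multiplying by (x - 5): x - 5
After multiplying by (x - 7): x^2 - 12x + 35
After multiplying by (x + 9): x^3 - 3x^2 - 73x + 315

x^3 - 3x^2 - 73x + 315


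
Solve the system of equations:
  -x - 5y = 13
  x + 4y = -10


Using Cramer's rule:
Determinant D = (-1)(4) - (1)(-5) = -4 + 5 = 1
Dx = (13)(4) - (-10)(-5) = 52 - 50 = 2
Dy = (-1)(-10) - (1)(13) = 10 - 13 = -3
x = Dx/D = 2/1 = 2
y = Dy/D = -3/1 = -3

x = 2, y = -3


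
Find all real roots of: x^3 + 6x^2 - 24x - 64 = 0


Let p(x) = x^3 + 6x^2 - 24x - 64. By the rational root theorem (leading coefficient 1), any rational root is an integer divisor of 64: try ±1, ±2, ... in turn.
Test x = 1: value = -81 ≠ 0.
Test x = -1: value = -35 ≠ 0.
Test x = 2: value = -80 ≠ 0.
Test x = -2: value = 0 ✓, so (x + 2) is a factor.
Synthetic division by (x + 2): bring down 1; 1(-2) + 6 = 4; 4(-2) - 24 = -32; (-32)(-2) - 64 = 0 → quotient x^2 + 4x - 32, remainder 0.
Solve the quadratic x^2 + 4x - 32 = 0: discriminant = 4^2 - 4(1)(-32) = 16 + 128 = 144.
sqrt(144) = 12, so x = (-4 ± 12)/2: x = 4 or x = -8.

x = -8, x = -2, x = 4
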